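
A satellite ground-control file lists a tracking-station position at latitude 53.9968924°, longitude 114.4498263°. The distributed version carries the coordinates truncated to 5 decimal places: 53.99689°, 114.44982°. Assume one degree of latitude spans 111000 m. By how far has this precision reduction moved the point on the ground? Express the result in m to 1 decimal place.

0.5 m

Δlat = 53.9968924 − 53.99689 = +0.0000024°; Δlon = 114.4498263 − 114.44982 = +0.0000063°.
N–S: 0.0000024° × 111000 m/° = 0.2664 m.
E–W at 53.9969°: 0.0000063° × 111000 × cos 53.9969° = 0.0000063 × 111000 × 0.5878 ≈ 0.411069 m.
Combined displacement = (0.2664² + 0.411069²)^½ ≈ 0.489843 m.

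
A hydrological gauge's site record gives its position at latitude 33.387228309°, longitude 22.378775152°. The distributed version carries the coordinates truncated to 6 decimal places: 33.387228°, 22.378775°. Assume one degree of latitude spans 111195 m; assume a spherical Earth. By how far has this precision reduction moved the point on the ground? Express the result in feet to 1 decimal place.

Δlat = 33.387228309 − 33.387228 = +0.000000309°; Δlon = 22.378775152 − 22.378775 = +0.000000152°.
North–south shift: 0.000000309 × 111195 = 0.0343593 m.
E–W at 33.3872°: 0.000000152° × 111195 × cos 33.3872° = 0.000000152 × 111195 × 0.8350 ≈ 0.0141124 m.
Combined displacement = (0.0343593² + 0.0141124²)^½ ≈ 0.0371445 m.
In feet: 0.0371445 m ÷ 0.3048 ≈ 0.12187 ft.

0.1 feet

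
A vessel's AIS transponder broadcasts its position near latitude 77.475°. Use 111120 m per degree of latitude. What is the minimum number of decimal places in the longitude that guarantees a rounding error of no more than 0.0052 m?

At 77.475° one degree of longitude covers 111120 × cos 77.475° ≈ 111120 × 0.2169 ≈ 24098.1 m.
N decimal places → at most half a unit in the last place, 0.5 × 10⁻ᴺ° = 24098.1/2 × 10⁻ᴺ m.
Setting 12049.1 × 10⁻ᴺ ≤ 0.0052 gives 10ᴺ ≥ 2.317e+06, i.e. N ≥ 6.36.
N = 6 would give 0.012 m (too coarse); N = 7 gives 0.0012 m ≤ 0.0052 m.

7 decimal places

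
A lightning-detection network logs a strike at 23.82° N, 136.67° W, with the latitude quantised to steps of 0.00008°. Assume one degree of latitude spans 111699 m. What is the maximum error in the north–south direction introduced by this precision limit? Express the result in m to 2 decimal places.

4.47 m

With a 0.00008° grid the true value lies within half a step, ±0.00008°/2 = ±4e-05°, of the stored one.
North–south distance: 4e-05° × 111699 m/° = 4.46796 m.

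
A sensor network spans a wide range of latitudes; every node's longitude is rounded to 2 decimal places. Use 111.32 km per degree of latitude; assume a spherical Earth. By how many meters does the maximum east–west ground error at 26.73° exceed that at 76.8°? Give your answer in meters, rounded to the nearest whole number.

370 meters

Rounding to 2 decimal places leaves the longitude within ±0.005° of the true value.
Error at 26.73° = 0.005° × 111320 × cos 26.73° ≈ 556.6 × 0.8931 = 497.12 m.
At 76.8°: 0.005° × 111320 × cos 76.8° = 0.005 × 111320 × 0.2284 ≈ 127.1 m.
Difference: 497.12 − 127.1 = 370.02 m.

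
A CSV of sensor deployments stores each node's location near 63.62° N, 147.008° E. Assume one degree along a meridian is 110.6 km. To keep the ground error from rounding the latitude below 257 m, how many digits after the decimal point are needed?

3 decimal places

One degree of latitude covers 110600 m.
Rounding to N decimal places gives at most 0.5 × 10⁻ᴺ degrees of error, i.e. 0.5 × 10⁻ᴺ × 110600 m.
Need 0.5 × 110600 × 10⁻ᴺ ≤ 257 → 10⁻ᴺ ≤ 4.647e-03, so N ≥ 2.33.
At 2 places the error can reach 553 m, but 3 places keeps it to 55.3 m.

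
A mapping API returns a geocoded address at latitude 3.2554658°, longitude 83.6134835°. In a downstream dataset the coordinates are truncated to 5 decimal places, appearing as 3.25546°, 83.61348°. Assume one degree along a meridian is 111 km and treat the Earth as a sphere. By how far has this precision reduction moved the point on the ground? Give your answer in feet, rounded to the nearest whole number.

2 feet

The latitude changed by +0.0000058° and the longitude by +0.0000035°.
N–S: 0.0000058° × 111000 m/° = 0.6438 m.
East–west at this latitude: 0.0000035° × 111000 × cos 3.25546° ≈ 0.0000035 × 110821 = 0.387873 m.
Hypotenuse of the two orthogonal shifts: √(0.6438² + 0.387873²) = 0.751614 m.
Converting: 0.751614 m × 3.2808 ft/m ≈ 2.4659 ft.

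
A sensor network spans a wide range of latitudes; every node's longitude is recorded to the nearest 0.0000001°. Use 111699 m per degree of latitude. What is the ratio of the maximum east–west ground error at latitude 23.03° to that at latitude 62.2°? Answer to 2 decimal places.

1.97

Rounding to 7 decimal places leaves the longitude within ±5e-08° of the true value.
Error at 23.03° = 5e-08° × 111699 × cos 23.03° ≈ 0.0055849 × 0.9203 = 0.0051398 m.
Error at 62.2° = 5e-08° × 111699 × cos 62.2° ≈ 0.0055849 × 0.4664 = 0.0026047 m.
The ratio reduces to cos 23.03° / cos 62.2° = 0.9203/0.4664 ≈ 1.9733.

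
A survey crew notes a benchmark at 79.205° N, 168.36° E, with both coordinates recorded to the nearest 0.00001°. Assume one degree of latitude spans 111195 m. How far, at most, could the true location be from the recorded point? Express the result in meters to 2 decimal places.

0.57 meters

Rounding to 5 decimal places leaves each coordinate within ±5e-06° of the true value.
North–south component: 5e-06° × 111195 = 0.555975 m.
East–west component at 79.205°: 5e-06° × 111195 × cos 79.205° ≈ 5e-06 × 20826.3 ≈ 0.104132 m.
Combining orthogonally: (0.555975² + 0.104132²)^½ ≈ 0.565643 m.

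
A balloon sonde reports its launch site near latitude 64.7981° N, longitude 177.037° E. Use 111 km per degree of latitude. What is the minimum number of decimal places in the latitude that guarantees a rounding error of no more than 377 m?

One degree of latitude covers 111000 m.
Rounding to N decimal places gives at most 0.5 × 10⁻ᴺ degrees of error, i.e. 0.5 × 10⁻ᴺ × 111000 m.
Need 0.5 × 111000 × 10⁻ᴺ ≤ 377 → 10⁻ᴺ ≤ 6.793e-03, so N ≥ 2.17.
At 2 places the error can reach 555 m, but 3 places keeps it to 55.5 m.

3 decimal places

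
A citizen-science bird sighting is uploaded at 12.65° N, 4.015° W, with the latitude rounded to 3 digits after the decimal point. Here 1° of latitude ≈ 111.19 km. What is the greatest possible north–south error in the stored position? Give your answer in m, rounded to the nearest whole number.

56 m

Rounding to 3 decimal places leaves the latitude within ±0.0005° of the true value.
North–south distance: 0.0005° × 111190 m/° = 55.595 m.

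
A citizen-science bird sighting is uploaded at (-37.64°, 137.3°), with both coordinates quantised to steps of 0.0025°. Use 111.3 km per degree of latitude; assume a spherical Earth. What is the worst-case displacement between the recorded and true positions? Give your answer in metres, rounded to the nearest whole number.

177 metres

With a 0.0025° grid the true value lies within half a step, ±0.0025°/2 = ±0.00125°, of the stored one.
N–S: 0.00125° × 111300 m/° = 139.125 m.
Longitude error → 0.00125 × 111300 × cos 37.64° = 0.00125 × 111300 × 0.7919 ≈ 110.168 m.
Combining orthogonally: (139.125² + 110.168²)^½ ≈ 177.462 m.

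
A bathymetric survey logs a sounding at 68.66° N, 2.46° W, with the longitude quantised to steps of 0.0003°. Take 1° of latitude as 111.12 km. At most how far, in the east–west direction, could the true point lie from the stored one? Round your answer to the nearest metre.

6 metres

With a 0.0003° grid the true value lies within half a step, ±0.0003°/2 = ±0.00015°, of the stored one.
At latitude 68.66° a degree of longitude spans 111120 m × cos 68.66° = 111120 × 0.3639 ≈ 40436.7 m.
Maximum E–W displacement: 0.00015 × 40436.7 = 6.06551 m.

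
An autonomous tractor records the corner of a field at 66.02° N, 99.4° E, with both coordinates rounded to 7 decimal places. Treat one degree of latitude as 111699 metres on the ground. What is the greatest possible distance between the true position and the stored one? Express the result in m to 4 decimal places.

0.0060 m

Rounding to 7 decimal places leaves each coordinate within ±5e-08° of the true value.
North–south component: 5e-08° × 111699 = 0.00558495 m.
East–west component at 66.02°: 5e-08° × 111699 × cos 66.02° ≈ 5e-08 × 45396.5 ≈ 0.00226982 m.
The two errors are perpendicular, so the maximum displacement is √(0.00558495² + 0.00226982²) ≈ 0.00602858 m.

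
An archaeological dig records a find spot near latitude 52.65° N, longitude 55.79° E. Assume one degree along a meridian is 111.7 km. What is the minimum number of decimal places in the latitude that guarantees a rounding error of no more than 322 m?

One degree of latitude covers 111700 m.
N decimal places → at most half a unit in the last place, 0.5 × 10⁻ᴺ° = 111700/2 × 10⁻ᴺ m.
Need 0.5 × 111700 × 10⁻ᴺ ≤ 322 → 10⁻ᴺ ≤ 5.765e-03, so N ≥ 2.24.
At 2 places the error can reach 558 m, but 3 places keeps it to 55.9 m.

3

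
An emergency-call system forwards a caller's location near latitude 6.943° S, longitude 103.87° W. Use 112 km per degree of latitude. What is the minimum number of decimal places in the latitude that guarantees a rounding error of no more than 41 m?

4 decimal places

One degree of latitude covers 112000 m.
With N decimal places the half-ulp bound is 0.5·10⁻ᴺ°, or 0.5·10⁻ᴺ × 112000 m on the ground.
Need 0.5 × 112000 × 10⁻ᴺ ≤ 41 → 10⁻ᴺ ≤ 7.321e-04, so N ≥ 3.14.
At 3 places the error can reach 56 m, but 4 places keeps it to 5.6 m.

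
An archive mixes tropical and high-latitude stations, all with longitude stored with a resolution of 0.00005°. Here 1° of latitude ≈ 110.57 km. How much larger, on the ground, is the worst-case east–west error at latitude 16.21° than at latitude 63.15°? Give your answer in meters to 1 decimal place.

With a 0.00005° grid the true value lies within half a step, ±0.00005°/2 = ±2.5e-05°, of the stored one.
At 16.21°: 2.5e-05° × 110570 × cos 16.21° = 2.5e-05 × 110570 × 0.9602 ≈ 2.6544 m.
Error at 63.15° = 2.5e-05° × 110570 × cos 63.15° ≈ 2.7643 × 0.4517 = 1.2485 m.
So the lower-latitude error exceeds the higher by 2.6544 − 1.2485 = 1.4059 m.

1.4 meters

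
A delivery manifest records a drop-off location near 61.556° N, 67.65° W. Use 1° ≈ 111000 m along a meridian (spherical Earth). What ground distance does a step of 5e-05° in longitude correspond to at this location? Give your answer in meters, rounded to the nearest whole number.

3 meters

At 61.556° a degree of longitude is 111000 × cos 61.556° ≈ 52869.3 m, so 5e-05° corresponds to 2.64346 m.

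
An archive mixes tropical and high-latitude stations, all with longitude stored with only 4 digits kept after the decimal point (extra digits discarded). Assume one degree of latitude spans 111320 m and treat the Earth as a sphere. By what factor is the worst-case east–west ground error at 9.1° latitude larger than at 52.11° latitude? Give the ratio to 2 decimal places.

1.61

Truncating at 4 decimal places can drop up to a full unit in the last place, so the longitude may be off by as much as 0.0001°.
At 9.1°: 0.0001° × 111320 × cos 9.1° = 0.0001 × 111320 × 0.9874 ≈ 10.992 m.
At 52.11°: 0.0001° × 111320 × cos 52.11° = 0.0001 × 111320 × 0.6141 ≈ 6.8367 m.
Ratio: 10.992 / 6.8367 = cos 9.1° / cos 52.11° ≈ 1.6078.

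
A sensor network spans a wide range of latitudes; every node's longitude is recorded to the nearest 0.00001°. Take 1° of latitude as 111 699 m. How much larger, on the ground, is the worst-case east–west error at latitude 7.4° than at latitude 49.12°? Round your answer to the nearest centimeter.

Rounding to 5 decimal places leaves the longitude within ±5e-06° of the true value.
At 7.4°: 5e-06° × 111699 × cos 7.4° = 5e-06 × 111699 × 0.9917 ≈ 0.55384 m.
At 49.12°: 5e-06° × 111699 × cos 49.12° = 5e-06 × 111699 × 0.6545 ≈ 0.36552 m.
So the lower-latitude error exceeds the higher by 0.55384 − 0.36552 = 0.18832 m.
That is 0.188321 m = 18.832 cm.

19 centimeters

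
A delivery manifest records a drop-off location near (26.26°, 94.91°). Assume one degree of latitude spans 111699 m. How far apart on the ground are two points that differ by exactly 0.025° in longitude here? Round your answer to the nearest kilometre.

3 kilometres

One degree of longitude here spans 111699 × cos 26.26° = 111699 × 0.8968 ≈ 100171 m; 0.025° of that is 2504.28 m.
That is 2504.28 m = 2.5043 km.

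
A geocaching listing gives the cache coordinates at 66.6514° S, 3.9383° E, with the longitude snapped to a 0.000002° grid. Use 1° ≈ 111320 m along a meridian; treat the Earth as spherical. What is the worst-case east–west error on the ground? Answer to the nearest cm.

4 cm

With a 0.000002° grid the true value lies within half a step, ±0.000002°/2 = ±1e-06°, of the stored one.
Parallels shrink by cos φ, so at 66.6514° a degree of longitude is 111320 × 0.3963 ≈ 44118.8 m.
Maximum E–W displacement: 1e-06 × 44118.8 = 0.0441188 m.
That is 0.0441188 m = 4.4119 cm.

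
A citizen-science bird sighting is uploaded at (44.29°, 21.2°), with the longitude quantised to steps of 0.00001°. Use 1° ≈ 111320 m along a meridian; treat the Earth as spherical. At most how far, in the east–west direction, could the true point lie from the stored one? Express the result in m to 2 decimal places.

With a 0.00001° grid the true value lies within half a step, ±0.00001°/2 = ±5e-06°, of the stored one.
At latitude 44.29° a degree of longitude spans 111320 m × cos 44.29° = 111320 × 0.7158 ≈ 79684.5 m.
Maximum E–W displacement: 5e-06 × 79684.5 = 0.398422 m.

0.40 m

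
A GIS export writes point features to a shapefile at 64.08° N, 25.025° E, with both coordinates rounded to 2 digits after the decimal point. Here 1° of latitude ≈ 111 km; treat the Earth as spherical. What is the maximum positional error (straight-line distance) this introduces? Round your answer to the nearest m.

Rounding to 2 decimal places leaves each coordinate within ±0.005° of the true value.
Latitude error → 0.005 × 111000 = 555 m along the meridian.
East–west component at 64.08°: 0.005° × 111000 × cos 64.08° ≈ 0.005 × 48519.9 ≈ 242.599 m.
Combining orthogonally: (555² + 242.599²)^½ ≈ 605.706 m.

606 m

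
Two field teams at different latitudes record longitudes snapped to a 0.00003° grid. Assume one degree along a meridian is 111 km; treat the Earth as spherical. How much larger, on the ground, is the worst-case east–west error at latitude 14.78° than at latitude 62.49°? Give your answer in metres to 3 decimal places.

0.841 metres

With a 0.00003° grid the true value lies within half a step, ±0.00003°/2 = ±1.5e-05°, of the stored one.
At 14.78°: 1.5e-05° × 111000 × cos 14.78° = 1.5e-05 × 111000 × 0.9669 ≈ 1.6099 m.
At 62.49°: 1.5e-05° × 111000 × cos 62.49° = 1.5e-05 × 111000 × 0.4619 ≈ 0.76907 m.
Difference: 1.6099 − 0.76907 = 0.84084 m.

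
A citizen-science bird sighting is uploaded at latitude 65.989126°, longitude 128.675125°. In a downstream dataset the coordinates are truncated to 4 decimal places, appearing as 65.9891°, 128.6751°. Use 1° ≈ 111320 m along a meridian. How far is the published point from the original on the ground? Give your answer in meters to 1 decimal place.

The latitude changed by +0.000026° and the longitude by +0.000025°.
N–S: 0.000026° × 111320 m/° = 2.89432 m.
East–west at this latitude: 0.000025° × 111320 × cos 65.9891° ≈ 0.000025 × 45297.3 = 1.13243 m.
Combined displacement = (2.89432² + 1.13243²)^½ ≈ 3.10797 m.

3.1 meters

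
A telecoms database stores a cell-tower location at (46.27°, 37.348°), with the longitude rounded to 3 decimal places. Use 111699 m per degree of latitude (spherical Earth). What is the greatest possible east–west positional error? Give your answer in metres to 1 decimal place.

Rounding to 3 decimal places leaves the longitude within ±0.0005° of the true value.
At latitude 46.27° a degree of longitude spans 111699 m × cos 46.27° = 111699 × 0.6913 ≈ 77213.1 m.
East–west error: 0.0005° × 77213.1 m/° ≈ 38.6066 m.

38.6 metres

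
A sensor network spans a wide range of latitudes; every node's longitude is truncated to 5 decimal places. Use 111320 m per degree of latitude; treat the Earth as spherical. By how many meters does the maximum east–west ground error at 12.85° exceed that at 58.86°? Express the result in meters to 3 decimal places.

0.510 meters

Truncating at 5 decimal places can drop up to a full unit in the last place, so the longitude may be off by as much as 1e-05°.
At 12.85°: 1e-05° × 111320 × cos 12.85° = 1e-05 × 111320 × 0.9750 ≈ 1.0853 m.
At 58.86°: 1e-05° × 111320 × cos 58.86° = 1e-05 × 111320 × 0.5171 ≈ 0.57567 m.
So the lower-latitude error exceeds the higher by 1.0853 − 0.57567 = 0.50965 m.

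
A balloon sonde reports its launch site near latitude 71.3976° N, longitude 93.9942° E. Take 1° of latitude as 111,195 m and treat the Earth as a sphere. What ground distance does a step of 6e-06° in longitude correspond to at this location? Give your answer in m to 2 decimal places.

At 71.3976° a degree of longitude is 111195 × cos 71.3976° ≈ 35471.1 m, so 6e-06° corresponds to 0.212827 m.

0.21 m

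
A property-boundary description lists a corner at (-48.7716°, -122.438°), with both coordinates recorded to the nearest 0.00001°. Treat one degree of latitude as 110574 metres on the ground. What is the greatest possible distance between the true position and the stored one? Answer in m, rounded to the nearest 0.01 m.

0.66 m

Rounding to 5 decimal places leaves each coordinate within ±5e-06° of the true value.
North–south component: 5e-06° × 110574 = 0.55287 m.
Longitude error → 5e-06 × 110574 × cos 48.7716° = 5e-06 × 110574 × 0.6591 ≈ 0.364376 m.
Combining orthogonally: (0.55287² + 0.364376²)^½ ≈ 0.662144 m.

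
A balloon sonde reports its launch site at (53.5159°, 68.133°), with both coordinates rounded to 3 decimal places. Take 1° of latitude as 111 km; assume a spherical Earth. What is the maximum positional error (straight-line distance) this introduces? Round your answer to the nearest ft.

Rounding to 3 decimal places leaves each coordinate within ±0.0005° of the true value.
N–S: 0.0005° × 111000 m/° = 55.5 m.
Longitude error → 0.0005 × 111000 × cos 53.5159° = 0.0005 × 111000 × 0.5946 ≈ 33.0003 m.
Worst case both components are at the extreme and orthogonal: √(55.5² + 33.0003²) ≈ 64.5699 m.
In feet: 64.5699 m ÷ 0.3048 ≈ 211.84 ft.

212 ft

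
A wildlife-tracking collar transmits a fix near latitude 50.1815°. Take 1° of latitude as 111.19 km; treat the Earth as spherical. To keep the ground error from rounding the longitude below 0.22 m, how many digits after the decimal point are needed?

6

At 50.1815° one degree of longitude covers 111190 × cos 50.1815° ≈ 111190 × 0.6404 ≈ 71201.4 m.
N decimal places → at most half a unit in the last place, 0.5 × 10⁻ᴺ° = 71201.4/2 × 10⁻ᴺ m.
Setting 35600.7 × 10⁻ᴺ ≤ 0.22 gives 10ᴺ ≥ 1.618e+05, i.e. N ≥ 5.21.
So 6 decimal places suffice (0.0356 m); 5 would allow up to 0.356 m.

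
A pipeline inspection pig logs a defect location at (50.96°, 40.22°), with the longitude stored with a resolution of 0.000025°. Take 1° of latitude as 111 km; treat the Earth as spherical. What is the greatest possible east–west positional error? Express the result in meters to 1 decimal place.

With a 0.000025° grid the true value lies within half a step, ±0.000025°/2 = ±1.25e-05°, of the stored one.
At latitude 50.96° a degree of longitude spans 111000 m × cos 50.96° = 111000 × 0.6299 ≈ 69914.8 m.
East–west error: 1.25e-05° × 69914.8 m/° ≈ 0.873935 m.

0.9 meters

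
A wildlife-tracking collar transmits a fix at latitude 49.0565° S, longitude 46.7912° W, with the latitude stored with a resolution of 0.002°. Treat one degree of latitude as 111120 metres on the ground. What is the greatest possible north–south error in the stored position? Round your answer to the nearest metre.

With a 0.002° grid the true value lies within half a step, ±0.002°/2 = ±0.001°, of the stored one.
North–south distance: 0.001° × 111120 m/° = 111.12 m.

111 metres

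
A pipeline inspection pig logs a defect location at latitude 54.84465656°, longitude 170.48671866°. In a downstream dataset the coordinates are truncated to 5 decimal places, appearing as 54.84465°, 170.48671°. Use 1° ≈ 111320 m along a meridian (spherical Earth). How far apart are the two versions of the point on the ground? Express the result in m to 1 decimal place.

Δlat = 54.84465656 − 54.84465 = +0.00000656°; Δlon = 170.48671866 − 170.48671 = +0.00000866°.
N–S: 0.00000656° × 111320 m/° = 0.730259 m.
E–W at 54.8447°: 0.00000866° × 111320 × cos 54.8447° = 0.00000866 × 111320 × 0.5758 ≈ 0.555085 m.
Hypotenuse of the two orthogonal shifts: √(0.730259² + 0.555085²) = 0.917277 m.

0.9 m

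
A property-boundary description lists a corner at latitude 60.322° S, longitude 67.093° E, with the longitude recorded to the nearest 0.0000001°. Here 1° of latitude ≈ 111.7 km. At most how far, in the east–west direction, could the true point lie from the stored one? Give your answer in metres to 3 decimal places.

0.003 metres

Rounding to 7 decimal places leaves the longitude within ±5e-08° of the true value.
One degree of longitude at 60.322° is 111700 × cos 60.322° ≈ 111700 × 0.4951 = 55305.5 m.
East–west error: 5e-08° × 55305.5 m/° ≈ 0.00276527 m.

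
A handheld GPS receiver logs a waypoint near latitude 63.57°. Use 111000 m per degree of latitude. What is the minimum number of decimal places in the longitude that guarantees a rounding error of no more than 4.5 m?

At 63.57° one degree of longitude covers 111000 × cos 63.57° ≈ 111000 × 0.4451 ≈ 49406.6 m.
With N decimal places the half-ulp bound is 0.5·10⁻ᴺ°, or 0.5·10⁻ᴺ × 49406.6 m on the ground.
Need 0.5 × 49406.6 × 10⁻ᴺ ≤ 4.5 → 10⁻ᴺ ≤ 1.822e-04, so N ≥ 3.74.
N = 3 would give 24.7 m (too coarse); N = 4 gives 2.47 m ≤ 4.5 m.

4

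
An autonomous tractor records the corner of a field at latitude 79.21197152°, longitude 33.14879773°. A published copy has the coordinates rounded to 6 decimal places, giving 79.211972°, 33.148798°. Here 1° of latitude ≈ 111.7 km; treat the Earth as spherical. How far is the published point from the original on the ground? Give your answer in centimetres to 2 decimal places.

5.39 centimetres

Δlat = 79.21197152 − 79.211972 = -0.00000048°; Δlon = 33.14879773 − 33.148798 = -0.00000027°.
N–S: -0.00000048° × 111700 m/° = -0.053616 m.
E–W at 79.212°: -0.00000027° × 111700 × cos 79.212° = -0.00000027 × 111700 × 0.1872 ≈ -0.00564504 m.
Distance: √(0.053616² + 0.00564504²) ≈ 0.0539124 m.
That is 0.0539124 m = 5.3912 cm.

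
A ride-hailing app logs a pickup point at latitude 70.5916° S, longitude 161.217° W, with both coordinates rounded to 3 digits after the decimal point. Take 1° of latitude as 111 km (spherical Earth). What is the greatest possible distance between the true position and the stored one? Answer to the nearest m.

58 m

Rounding to 3 decimal places leaves each coordinate within ±0.0005° of the true value.
N–S: 0.0005° × 111000 m/° = 55.5 m.
Longitude error → 0.0005 × 111000 × cos 70.5916° = 0.0005 × 111000 × 0.3323 ≈ 18.4426 m.
The two errors are perpendicular, so the maximum displacement is √(55.5² + 18.4426²) ≈ 58.484 m.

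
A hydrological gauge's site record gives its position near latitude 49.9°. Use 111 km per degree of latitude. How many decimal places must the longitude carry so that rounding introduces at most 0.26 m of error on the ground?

At 49.9° one degree of longitude covers 111000 × cos 49.9° ≈ 111000 × 0.6441 ≈ 71497.7 m.
N decimal places → at most half a unit in the last place, 0.5 × 10⁻ᴺ° = 71497.7/2 × 10⁻ᴺ m.
Need 0.5 × 71497.7 × 10⁻ᴺ ≤ 0.26 → 10⁻ᴺ ≤ 7.273e-06, so N ≥ 5.14.
N = 5 would give 0.357 m (too coarse); N = 6 gives 0.0357 m ≤ 0.26 m.

6 decimal places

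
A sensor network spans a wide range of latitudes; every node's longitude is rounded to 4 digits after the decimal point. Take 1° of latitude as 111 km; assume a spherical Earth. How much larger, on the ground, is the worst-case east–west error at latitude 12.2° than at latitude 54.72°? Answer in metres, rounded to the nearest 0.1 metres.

Rounding to 4 decimal places leaves the longitude within ±5e-05° of the true value.
Error at 12.2° = 5e-05° × 111000 × cos 12.2° ≈ 5.55 × 0.9774 = 5.4247 m.
Error at 54.72° = 5e-05° × 111000 × cos 54.72° ≈ 5.55 × 0.5776 = 3.2055 m.
So the lower-latitude error exceeds the higher by 5.4247 − 3.2055 = 2.2191 m.

2.2 metres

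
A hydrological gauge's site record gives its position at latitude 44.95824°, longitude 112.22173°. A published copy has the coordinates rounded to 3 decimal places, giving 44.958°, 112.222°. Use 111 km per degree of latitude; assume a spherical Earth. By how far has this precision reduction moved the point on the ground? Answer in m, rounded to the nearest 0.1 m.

34.1 m

The latitude changed by +0.00024° and the longitude by -0.00027°.
N–S: 0.00024° × 111000 m/° = 26.64 m.
E–W at 44.958°: -0.00027° × 111000 × cos 44.958° = -0.00027 × 111000 × 0.7076 ≈ -21.2075 m.
Hypotenuse of the two orthogonal shifts: √(26.64² + 21.2075²) = 34.0507 m.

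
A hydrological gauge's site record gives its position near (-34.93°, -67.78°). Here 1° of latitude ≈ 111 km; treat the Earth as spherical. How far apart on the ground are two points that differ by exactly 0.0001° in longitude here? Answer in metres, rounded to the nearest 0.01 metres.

9.10 metres

One degree of longitude here spans 111000 × cos 34.93° = 111000 × 0.8199 ≈ 91003.6 m; 0.0001° of that is 9.10036 m.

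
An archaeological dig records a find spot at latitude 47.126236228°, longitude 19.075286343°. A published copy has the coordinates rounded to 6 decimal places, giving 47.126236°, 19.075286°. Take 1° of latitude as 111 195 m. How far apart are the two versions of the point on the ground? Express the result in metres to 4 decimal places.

The latitude changed by +0.000000228° and the longitude by +0.000000343°.
N–S: 0.000000228° × 111195 m/° = 0.0253525 m.
East–west at this latitude: 0.000000343° × 111195 × cos 47.1262° ≈ 0.000000343 × 75655.5 = 0.0259498 m.
Combined displacement = (0.0253525² + 0.0259498²)^½ ≈ 0.0362786 m.

0.0363 metres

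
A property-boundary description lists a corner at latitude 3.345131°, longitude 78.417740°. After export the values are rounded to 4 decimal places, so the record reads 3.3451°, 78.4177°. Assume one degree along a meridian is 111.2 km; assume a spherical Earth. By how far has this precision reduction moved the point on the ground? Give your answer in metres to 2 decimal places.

Δlat = 3.345131 − 3.3451 = +0.000031°; Δlon = 78.417740 − 78.4177 = +0.000040°.
N–S: 0.000031° × 111200 m/° = 3.4472 m.
E–W at 3.3451°: 0.000040° × 111200 × cos 3.3451° = 0.000040 × 111200 × 0.9983 ≈ 4.44042 m.
Hypotenuse of the two orthogonal shifts: √(3.4472² + 4.44042²) = 5.62143 m.

5.62 metres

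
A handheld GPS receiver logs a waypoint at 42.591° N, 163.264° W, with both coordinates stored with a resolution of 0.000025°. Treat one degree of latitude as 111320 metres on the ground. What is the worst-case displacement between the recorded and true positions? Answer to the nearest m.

With a 0.000025° grid the true value lies within half a step, ±0.000025°/2 = ±1.25e-05°, of the stored one.
Latitude error → 1.25e-05 × 111320 = 1.3915 m along the meridian.
E–W at 42.591°: 1.25e-05° × 111320 × cos 42.591° = 1.25e-05 × 111320 × 0.7362 ≈ 1.02443 m.
Combining orthogonally: (1.3915² + 1.02443²)^½ ≈ 1.72792 m.

2 m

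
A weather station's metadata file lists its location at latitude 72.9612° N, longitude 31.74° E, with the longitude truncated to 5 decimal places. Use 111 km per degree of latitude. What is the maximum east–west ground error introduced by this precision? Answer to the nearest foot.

1 feet

Truncating at 5 decimal places can drop up to a full unit in the last place, so the longitude may be off by as much as 1e-05°.
Parallels shrink by cos φ, so at 72.9612° a degree of longitude is 111000 × 0.2930 ≈ 32525.1 m.
East–west error: 1e-05° × 32525.1 m/° ≈ 0.325251 m.
In feet: 0.325251 m ÷ 0.3048 ≈ 1.0671 ft.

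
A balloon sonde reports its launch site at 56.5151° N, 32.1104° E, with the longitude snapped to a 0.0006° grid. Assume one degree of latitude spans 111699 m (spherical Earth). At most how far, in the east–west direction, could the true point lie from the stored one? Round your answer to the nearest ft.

With a 0.0006° grid the true value lies within half a step, ±0.0006°/2 = ±0.0003°, of the stored one.
Parallels shrink by cos φ, so at 56.5151° a degree of longitude is 111699 × 0.5517 ≈ 61626.3 m.
So at most 0.0003° × 61626.3 ≈ 18.4879 m east–west.
In feet: 18.4879 m ÷ 0.3048 ≈ 60.656 ft.

61 ft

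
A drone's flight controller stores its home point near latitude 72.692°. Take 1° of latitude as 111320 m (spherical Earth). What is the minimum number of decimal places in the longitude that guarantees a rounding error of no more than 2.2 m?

At 72.692° one degree of longitude covers 111320 × cos 72.692° ≈ 111320 × 0.2975 ≈ 33118.6 m.
N decimal places → at most half a unit in the last place, 0.5 × 10⁻ᴺ° = 33118.6/2 × 10⁻ᴺ m.
Need 0.5 × 33118.6 × 10⁻ᴺ ≤ 2.2 → 10⁻ᴺ ≤ 1.329e-04, so N ≥ 3.88.
N = 3 would give 16.6 m (too coarse); N = 4 gives 1.66 m ≤ 2.2 m.

4 decimal places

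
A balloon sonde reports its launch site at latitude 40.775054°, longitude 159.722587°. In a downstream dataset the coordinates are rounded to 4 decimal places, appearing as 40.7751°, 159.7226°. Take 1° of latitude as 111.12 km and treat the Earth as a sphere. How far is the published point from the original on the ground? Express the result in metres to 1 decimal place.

The latitude changed by -0.000046° and the longitude by -0.000013°.
North–south shift: -0.000046 × 111120 = -5.11152 m.
E–W at 40.7751°: -0.000013° × 111120 × cos 40.7751° = -0.000013 × 111120 × 0.7573 ≈ -1.09393 m.
Combined displacement = (5.11152² + 1.09393²)^½ ≈ 5.22727 m.

5.2 metres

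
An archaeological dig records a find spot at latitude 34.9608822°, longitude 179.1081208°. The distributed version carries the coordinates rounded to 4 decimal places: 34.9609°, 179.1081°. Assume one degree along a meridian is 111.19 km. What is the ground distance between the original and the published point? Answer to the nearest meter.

3 meters

Δlat = 34.9608822 − 34.9609 = -0.0000178°; Δlon = 179.1081208 − 179.1081 = +0.0000208°.
N–S: -0.0000178° × 111190 m/° = -1.97918 m.
E–W at 34.9609°: 0.0000208° × 111190 × cos 34.9609° = 0.0000208 × 111190 × 0.8195 ≈ 1.8954 m.
Distance: √(1.97918² + 1.8954²) ≈ 2.74038 m.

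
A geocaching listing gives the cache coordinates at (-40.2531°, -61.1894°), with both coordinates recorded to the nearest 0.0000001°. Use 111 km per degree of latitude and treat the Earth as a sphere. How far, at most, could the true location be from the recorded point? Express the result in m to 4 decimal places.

0.0070 m

Rounding to 7 decimal places leaves each coordinate within ±5e-08° of the true value.
North–south component: 5e-08° × 111000 = 0.00555 m.
E–W at 40.2531°: 5e-08° × 111000 × cos 40.2531° = 5e-08 × 111000 × 0.7632 ≈ 0.00423575 m.
The two errors are perpendicular, so the maximum displacement is √(0.00555² + 0.00423575²) ≈ 0.00698169 m.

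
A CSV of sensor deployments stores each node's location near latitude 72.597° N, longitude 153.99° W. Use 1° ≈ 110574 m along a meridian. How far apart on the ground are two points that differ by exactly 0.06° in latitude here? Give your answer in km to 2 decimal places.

6.63 km

Along a meridian 0.06° is 0.06 × 110574 = 6634.44 m.
That is 6634.44 m = 6.6344 km.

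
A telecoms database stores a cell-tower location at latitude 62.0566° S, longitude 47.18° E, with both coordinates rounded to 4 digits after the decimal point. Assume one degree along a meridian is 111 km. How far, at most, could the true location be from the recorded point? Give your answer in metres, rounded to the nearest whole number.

Rounding to 4 decimal places leaves each coordinate within ±5e-05° of the true value.
North–south component: 5e-05° × 111000 = 5.55 m.
East–west component at 62.0566°: 5e-05° × 111000 × cos 62.0566° ≈ 5e-05 × 52014.5 ≈ 2.60073 m.
Combining orthogonally: (5.55² + 2.60073²)^½ ≈ 6.12913 m.

6 metres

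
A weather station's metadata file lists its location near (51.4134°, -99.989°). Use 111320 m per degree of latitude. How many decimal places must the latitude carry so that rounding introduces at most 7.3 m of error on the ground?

One degree of latitude covers 111320 m.
N decimal places → at most half a unit in the last place, 0.5 × 10⁻ᴺ° = 111320/2 × 10⁻ᴺ m.
Need 0.5 × 111320 × 10⁻ᴺ ≤ 7.3 → 10⁻ᴺ ≤ 1.312e-04, so N ≥ 3.88.
At 3 places the error can reach 55.7 m, but 4 places keeps it to 5.57 m.

4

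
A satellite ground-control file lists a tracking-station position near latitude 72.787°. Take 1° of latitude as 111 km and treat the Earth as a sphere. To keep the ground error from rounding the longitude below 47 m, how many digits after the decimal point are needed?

3 decimal places

At 72.787° one degree of longitude covers 111000 × cos 72.787° ≈ 111000 × 0.2959 ≈ 32847.7 m.
Rounding to N decimal places gives at most 0.5 × 10⁻ᴺ degrees of error, i.e. 0.5 × 10⁻ᴺ × 32847.7 m.
Setting 16423.8 × 10⁻ᴺ ≤ 47 gives 10ᴺ ≥ 349.4, i.e. N ≥ 2.54.
N = 2 would give 164 m (too coarse); N = 3 gives 16.4 m ≤ 47 m.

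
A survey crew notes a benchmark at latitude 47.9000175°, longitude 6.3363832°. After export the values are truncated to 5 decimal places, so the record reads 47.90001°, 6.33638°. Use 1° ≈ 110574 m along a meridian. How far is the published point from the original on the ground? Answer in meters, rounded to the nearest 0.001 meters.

The latitude changed by +0.0000075° and the longitude by +0.0000032°.
N–S: 0.0000075° × 110574 m/° = 0.829305 m.
East–west at this latitude: 0.0000032° × 110574 × cos 47.9° ≈ 0.0000032 × 74131.7 = 0.237222 m.
Hypotenuse of the two orthogonal shifts: √(0.829305² + 0.237222²) = 0.862566 m.

0.863 meters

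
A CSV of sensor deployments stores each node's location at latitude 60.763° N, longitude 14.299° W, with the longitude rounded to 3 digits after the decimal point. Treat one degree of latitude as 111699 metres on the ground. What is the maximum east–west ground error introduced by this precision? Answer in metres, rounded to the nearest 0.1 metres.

Rounding to 3 decimal places leaves the longitude within ±0.0005° of the true value.
Parallels shrink by cos φ, so at 60.763° a degree of longitude is 111699 × 0.4884 ≈ 54556.4 m.
So at most 0.0005° × 54556.4 ≈ 27.2782 m east–west.

27.3 metres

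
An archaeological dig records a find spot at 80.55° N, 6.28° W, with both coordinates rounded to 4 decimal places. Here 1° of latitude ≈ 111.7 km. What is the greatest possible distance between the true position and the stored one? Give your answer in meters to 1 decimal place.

5.7 meters

Rounding to 4 decimal places leaves each coordinate within ±5e-05° of the true value.
Latitude error → 5e-05 × 111700 = 5.585 m along the meridian.
Longitude error → 5e-05 × 111700 × cos 80.55° = 5e-05 × 111700 × 0.1642 ≈ 0.916984 m.
Combining orthogonally: (5.585² + 0.916984²)^½ ≈ 5.65978 m.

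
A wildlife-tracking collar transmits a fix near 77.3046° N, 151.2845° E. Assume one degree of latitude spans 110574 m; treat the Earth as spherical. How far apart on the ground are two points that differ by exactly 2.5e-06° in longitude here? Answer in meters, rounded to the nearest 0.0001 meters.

0.0608 meters

2.5e-06° of longitude at 77.3046° is 2.5e-06 × 110574 × cos 77.3046° ≈ 2.5e-06 × 24300.6 = 0.0607515 m.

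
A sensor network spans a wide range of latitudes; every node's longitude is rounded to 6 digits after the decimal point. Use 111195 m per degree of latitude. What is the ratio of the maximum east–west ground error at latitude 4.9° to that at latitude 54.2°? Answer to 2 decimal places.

Rounding to 6 decimal places leaves the longitude within ±5e-07° of the true value.
At 4.9°: 5e-07° × 111195 × cos 4.9° = 5e-07 × 111195 × 0.9963 ≈ 0.055394 m.
At 54.2°: 5e-07° × 111195 × cos 54.2° = 5e-07 × 111195 × 0.5850 ≈ 0.032522 m.
Ratio: 0.055394 / 0.032522 = cos 4.9° / cos 54.2° ≈ 1.7033.

1.70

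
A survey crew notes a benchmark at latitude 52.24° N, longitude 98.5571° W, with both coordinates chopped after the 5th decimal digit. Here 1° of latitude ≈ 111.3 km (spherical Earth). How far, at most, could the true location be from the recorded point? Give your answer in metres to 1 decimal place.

Truncating at 5 decimal places can drop up to a full unit in the last place, so each coordinate may be off by as much as 1e-05°.
N–S: 1e-05° × 111300 m/° = 1.113 m.
E–W at 52.24°: 1e-05° × 111300 × cos 52.24° = 1e-05 × 111300 × 0.6124 ≈ 0.681551 m.
Worst case both components are at the extreme and orthogonal: √(1.113² + 0.681551²) ≈ 1.3051 m.

1.3 metres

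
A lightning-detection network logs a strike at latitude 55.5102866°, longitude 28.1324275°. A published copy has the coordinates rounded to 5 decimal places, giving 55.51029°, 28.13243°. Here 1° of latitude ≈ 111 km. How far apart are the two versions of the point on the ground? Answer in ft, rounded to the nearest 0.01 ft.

1.34 ft

Δlat = 55.5102866 − 55.51029 = -0.0000034°; Δlon = 28.1324275 − 28.13243 = -0.0000025°.
N–S: -0.0000034° × 111000 m/° = -0.3774 m.
E–W at 55.5103°: -0.0000025° × 111000 × cos 55.5103° = -0.0000025 × 111000 × 0.5663 ≈ -0.157137 m.
Combined displacement = (0.3774² + 0.157137²)^½ ≈ 0.408806 m.
Converting: 0.408806 m × 3.2808 ft/m ≈ 1.3412 ft.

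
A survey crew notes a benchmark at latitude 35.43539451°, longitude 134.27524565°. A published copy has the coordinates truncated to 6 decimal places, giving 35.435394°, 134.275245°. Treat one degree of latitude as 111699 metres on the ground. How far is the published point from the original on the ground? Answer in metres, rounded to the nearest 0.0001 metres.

0.0821 metres

Δlat = 35.43539451 − 35.435394 = +0.00000051°; Δlon = 134.27524565 − 134.275245 = +0.00000065°.
N–S: 0.00000051° × 111699 m/° = 0.0569665 m.
East–west at this latitude: 0.00000065° × 111699 × cos 35.4354° ≈ 0.00000065 × 91009 = 0.0591558 m.
Combined displacement = (0.0569665² + 0.0591558²)^½ ≈ 0.0821255 m.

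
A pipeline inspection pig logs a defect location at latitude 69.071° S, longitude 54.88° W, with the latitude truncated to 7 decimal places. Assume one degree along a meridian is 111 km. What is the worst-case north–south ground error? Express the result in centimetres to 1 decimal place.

1.1 centimetres

Truncating at 7 decimal places can drop up to a full unit in the last place, so the latitude may be off by as much as 1e-07°.
Along the meridian that is 1e-07° × 111000 m/° = 0.0111 m.
That is 0.0111 m = 1.11 cm.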